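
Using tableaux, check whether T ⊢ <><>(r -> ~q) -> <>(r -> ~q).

Not valid

Tableau for the negation ~(<><>(r -> ~q) -> <>(r -> ~q)):
1. ~(<><>(r -> ~q) -> <>(r -> ~q)), w0
2. <><>(r -> ~q), w0
3. ~<>(r -> ~q), w0
4. ~(r -> ~q), w0
5. r, w0
6. q, w0
7. <>(r -> ~q), w1
8. ~(r -> ~q), w1
9. r, w1
10. q, w1
11. r -> ~q, w2
12. ~q, w2
Accessibility: w0Rw0, w0Rw1, w1Rw1, w1Rw2, w2Rw2
The negation has an open branch (countermodel exists).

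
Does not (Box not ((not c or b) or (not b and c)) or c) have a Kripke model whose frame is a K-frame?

1. not (Box not ((not c or b) or (not b and c)) or c), w0
2. not Box not ((not c or b) or (not b and c)), w0   [neg-or-rule on 1]
3. not c, w0   [neg-or-rule on 1]
4. (not c or b) or (not b and c), w1   [neg-Box-rule on 2: fresh world w1, w0Rw1]
5. not b and c, w1   [or-rule on 4 (branches; this branch)]
6. not b, w1   [and-rule on 5]
7. c, w1   [and-rule on 5]
Accessibility: w0Rw1

Satisfiable (open branch found)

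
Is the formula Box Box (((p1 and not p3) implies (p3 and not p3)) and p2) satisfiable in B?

Yes, satisfiable

1. Box Box (((p1 and not p3) implies (p3 and not p3)) and p2), w0
2. Box (((p1 and not p3) implies (p3 and not p3)) and p2), w0
3. ((p1 and not p3) implies (p3 and not p3)) and p2, w0
4. (p1 and not p3) implies (p3 and not p3), w0
5. p2, w0
6. not (p1 and not p3), w0
7. p3, w0
Accessibility: w0Rw0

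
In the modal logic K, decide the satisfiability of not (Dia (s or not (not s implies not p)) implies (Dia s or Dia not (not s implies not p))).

1. not (Dia (s or not (not s implies not p)) implies (Dia s or Dia not (not s implies not p))), 0
2. Dia (s or not (not s implies not p)), 0
3. not (Dia s or Dia not (not s implies not p)), 0
4. not Dia s, 0
5. not Dia not (not s implies not p), 0
6. s or not (not s implies not p), 1
7. not s, 1
8. not s implies not p, 1
9. not (not s implies not p), 1
10. p, 1
11. not p, 1
Accessibility: 0R1
Branch closes: p and not p both at 1.
All branches of the tableau close; one closing branch shown above.

Unsatisfiable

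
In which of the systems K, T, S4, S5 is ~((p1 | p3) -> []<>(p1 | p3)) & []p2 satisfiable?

K, T, S4

S5-tableau for the formula:
1. ~((p1 | p3) -> []<>(p1 | p3)) & []p2, w0
2. ~((p1 | p3) -> []<>(p1 | p3)), w0
3. []p2, w0
4. p1 | p3, w0
5. ~[]<>(p1 | p3), w0
6. p2, w0
7. p3, w0
8. ~<>(p1 | p3), w1
9. p2, w1
10. ~(p1 | p3), w0
11. ~p1, w0
12. ~p3, w0
Accessibility: w0Rw0, w0Rw1, w1Rw0, w1Rw1
Branch closes: p3 and ~p3 both at w0.
Every branch closes (one shown): unsatisfiable in S5.
S4-tableau for the formula:
1. ~((p1 | p3) -> []<>(p1 | p3)) & []p2, w0
2. ~((p1 | p3) -> []<>(p1 | p3)), w0
3. []p2, w0
4. p1 | p3, w0
5. ~[]<>(p1 | p3), w0
6. p2, w0
7. p3, w0
8. ~<>(p1 | p3), w1
9. p2, w1
10. ~(p1 | p3), w1
11. ~p1, w1
12. ~p3, w1
Accessibility: w0Rw0, w0Rw1, w1Rw1
Complete open branch: satisfiable in S4, hence also in K, T (this S4-model is also a K-model and a T-model).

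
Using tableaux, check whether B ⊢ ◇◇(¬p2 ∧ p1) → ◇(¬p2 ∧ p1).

No, not valid

Tableau for the negation ¬(◇◇(¬p2 ∧ p1) → ◇(¬p2 ∧ p1)):
1. ¬(◇◇(¬p2 ∧ p1) → ◇(¬p2 ∧ p1)), u
2. ◇◇(¬p2 ∧ p1), u
3. ¬◇(¬p2 ∧ p1), u
4. ¬(¬p2 ∧ p1), u
5. ¬p1, u
6. ◇(¬p2 ∧ p1), v
7. ¬(¬p2 ∧ p1), v
8. ¬p1, v
9. ¬p2 ∧ p1, w
10. ¬p2, w
11. p1, w
Accessibility: uRu, uRv, vRu, vRv, vRw, wRv, wRw
The negation has an open branch (countermodel exists).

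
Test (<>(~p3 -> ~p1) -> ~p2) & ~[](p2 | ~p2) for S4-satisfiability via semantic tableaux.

1. (<>(~p3 -> ~p1) -> ~p2) & ~[](p2 | ~p2), w0
2. <>(~p3 -> ~p1) -> ~p2, w0
3. ~[](p2 | ~p2), w0
4. ~<>(~p3 -> ~p1), w0
5. ~(~p3 -> ~p1), w0
6. ~p3, w0
7. p1, w0
8. ~(p2 | ~p2), w1
9. ~p2, w1
10. p2, w1
Accessibility: w0Rw0, w0Rw1, w1Rw1
Branch closes: p2 and ~p2 both at w1.
(One branch shown.) All branches close.

Unsatisfiable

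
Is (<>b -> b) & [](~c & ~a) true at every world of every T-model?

Tableau for the negation ~((<>b -> b) & [](~c & ~a)):
1. ~((<>b -> b) & [](~c & ~a)), u
2. ~[](~c & ~a), u
3. ~(~c & ~a), v
4. a, v
Accessibility: uRu, uRv, vRv
The negation has an open branch (countermodel exists).

Not valid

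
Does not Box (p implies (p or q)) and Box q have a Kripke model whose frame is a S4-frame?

No, unsatisfiable

1. not Box (p implies (p or q)) and Box q, 0
2. not Box (p implies (p or q)), 0
3. Box q, 0
4. q, 0
5. not (p implies (p or q)), 1
6. p, 1
7. not (p or q), 1
8. not p, 1
9. not q, 1
Accessibility: 0R0, 0R1, 1R1
Branch closes: p and not p both at 1.
Every branch closes; the branch above is one of them.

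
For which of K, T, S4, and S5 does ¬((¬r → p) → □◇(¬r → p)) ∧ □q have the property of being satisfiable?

K, T, S4

S4-tableau for the formula:
1. ¬((¬r → p) → □◇(¬r → p)) ∧ □q, w0
2. ¬((¬r → p) → □◇(¬r → p)), w0   [∧-rule on 1]
3. □q, w0   [∧-rule on 1]
4. ¬r → p, w0   [¬→-rule on 2]
5. ¬□◇(¬r → p), w0   [¬→-rule on 2]
6. q, w0   [□-rule on 3 via w0Rw0]
7. p, w0   [→-rule on 4 (branches; this branch)]
8. ¬◇(¬r → p), w1   [¬□-rule on 5: fresh world w1, w0Rw1]
9. q, w1   [□-rule on 3 via w0Rw1]
10. ¬(¬r → p), w1   [¬◇-rule on 8 via w1Rw1]
11. ¬r, w1   [¬→-rule on 10]
12. ¬p, w1   [¬→-rule on 10]
Accessibility: w0Rw0, w0Rw1, w1Rw1
Complete open branch: satisfiable in S4, hence also in K, T (this S4-model is also a K-model and a T-model).
S5-tableau for the formula:
1. ¬((¬r → p) → □◇(¬r → p)) ∧ □q, w0
2. ¬((¬r → p) → □◇(¬r → p)), w0   [∧-rule on 1]
3. □q, w0   [∧-rule on 1]
4. ¬r → p, w0   [¬→-rule on 2]
5. ¬□◇(¬r → p), w0   [¬→-rule on 2]
6. q, w0   [□-rule on 3 via w0Rw0]
7. p, w0   [→-rule on 4 (branches; this branch)]
8. ¬◇(¬r → p), w1   [¬□-rule on 5: fresh world w1, w0Rw1]
9. q, w1   [□-rule on 3 via w0Rw1]
10. ¬(¬r → p), w0   [¬◇-rule on 8 via w1Rw0]
11. ¬r, w0   [¬→-rule on 10]
12. ¬p, w0   [¬→-rule on 10]
Accessibility: w0Rw0, w0Rw1, w1Rw0, w1Rw1
Branch closes: p and ¬p both at w0.
Every branch closes (one shown): unsatisfiable in S5.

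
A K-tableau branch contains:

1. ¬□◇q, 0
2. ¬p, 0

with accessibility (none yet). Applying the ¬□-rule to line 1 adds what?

a fresh world 1 with 0R1, and ¬◇q at 1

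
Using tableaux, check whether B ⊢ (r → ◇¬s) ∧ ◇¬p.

No, not valid

Tableau for the negation ¬((r → ◇¬s) ∧ ◇¬p):
1. ¬((r → ◇¬s) ∧ ◇¬p), 0
2. ¬◇¬p, 0
3. p, 0
Accessibility: 0R0
The negation has an open branch (countermodel exists).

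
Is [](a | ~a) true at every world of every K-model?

Tableau for the negation ~[](a | ~a):
1. ~[](a | ~a), w0
2. ~(a | ~a), w1   [~[]-rule on 1: fresh world w1, w0Rw1]
3. ~a, w1   [~|-rule on 2]
4. a, w1   [~|-rule on 2]
Accessibility: w0Rw1
Branch closes: a and ~a both at w1.
Every branch of the negation's tableau closes; the branch above is one of them.

Valid in K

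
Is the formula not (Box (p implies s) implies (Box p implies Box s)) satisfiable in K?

Unsatisfiable

1. not (Box (p implies s) implies (Box p implies Box s)), 0
2. Box (p implies s), 0   [neg-implies-rule on 1]
3. not (Box p implies Box s), 0   [neg-implies-rule on 1]
4. Box p, 0   [neg-implies-rule on 3]
5. not Box s, 0   [neg-implies-rule on 3]
6. not s, 1   [neg-Box-rule on 5: fresh world 1, 0R1]
7. p implies s, 1   [Box-rule on 2 via 0R1]
8. p, 1   [Box-rule on 4 via 0R1]
9. s, 1   [implies-rule on 7 (branches; this branch)]
Accessibility: 0R1
Branch closes: s and not s both at 1.
All branches of the tableau close; one closing branch shown above.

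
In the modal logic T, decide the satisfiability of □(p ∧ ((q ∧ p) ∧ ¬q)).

Unsatisfiable

1. □(p ∧ ((q ∧ p) ∧ ¬q)), w0
2. p ∧ ((q ∧ p) ∧ ¬q), w0
3. p, w0
4. (q ∧ p) ∧ ¬q, w0
5. q ∧ p, w0
6. ¬q, w0
7. q, w0
Accessibility: w0Rw0
Branch closes: q and ¬q both at w0.
All branches of the tableau close; one closing branch shown above.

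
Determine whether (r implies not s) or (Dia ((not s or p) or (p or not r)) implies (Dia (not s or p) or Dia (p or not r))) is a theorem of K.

Tableau for the negation not ((r implies not s) or (Dia ((not s or p) or (p or not r)) implies (Dia (not s or p) or Dia (p or not r)))):
1. not ((r implies not s) or (Dia ((not s or p) or (p or not r)) implies (Dia (not s or p) or Dia (p or not r)))), u
2. not (r implies not s), u
3. not (Dia ((not s or p) or (p or not r)) implies (Dia (not s or p) or Dia (p or not r))), u
4. r, u
5. s, u
6. Dia ((not s or p) or (p or not r)), u
7. not (Dia (not s or p) or Dia (p or not r)), u
8. not Dia (not s or p), u
9. not Dia (p or not r), u
10. (not s or p) or (p or not r), v
11. not (not s or p), v
12. s, v
13. not p, v
14. not (p or not r), v
15. r, v
16. p or not r, v
17. not r, v
Accessibility: uRv
Branch closes: r and not r both at v.
All branches of the negation close; one closing branch shown above.

Valid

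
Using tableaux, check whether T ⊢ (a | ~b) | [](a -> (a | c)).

Tableau for the negation ~((a | ~b) | [](a -> (a | c))):
1. ~((a | ~b) | [](a -> (a | c))), 0
2. ~(a | ~b), 0
3. ~[](a -> (a | c)), 0
4. ~a, 0
5. b, 0
6. ~(a -> (a | c)), 1
7. a, 1
8. ~(a | c), 1
9. ~a, 1
10. ~c, 1
Accessibility: 0R0, 0R1, 1R1
Branch closes: a and ~a both at 1.
Every branch of the negation's tableau closes; the branch above is one of them.

Valid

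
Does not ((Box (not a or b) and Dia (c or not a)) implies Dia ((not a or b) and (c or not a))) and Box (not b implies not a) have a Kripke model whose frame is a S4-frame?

No, unsatisfiable

1. not ((Box (not a or b) and Dia (c or not a)) implies Dia ((not a or b) and (c or not a))) and Box (not b implies not a), 0
2. not ((Box (not a or b) and Dia (c or not a)) implies Dia ((not a or b) and (c or not a))), 0
3. Box (not b implies not a), 0
4. Box (not a or b) and Dia (c or not a), 0
5. not Dia ((not a or b) and (c or not a)), 0
6. Box (not a or b), 0
7. Dia (c or not a), 0
8. not b implies not a, 0
9. not ((not a or b) and (c or not a)), 0
10. not a or b, 0
11. b, 0
12. not (c or not a), 0
13. not c, 0
14. a, 0
15. c or not a, 1
16. not b implies not a, 1
17. not ((not a or b) and (c or not a)), 1
18. not a or b, 1
19. not a, 1
20. not (c or not a), 1
21. not c, 1
22. a, 1
Accessibility: 0R0, 0R1, 1R1
Branch closes: a and not a both at 1.
Every branch closes; the branch above is one of them.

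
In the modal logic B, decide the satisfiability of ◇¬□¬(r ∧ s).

1. ◇¬□¬(r ∧ s), w0
2. ¬□¬(r ∧ s), w1   [◇-rule on 1: fresh world w1, w0Rw1]
3. r ∧ s, w2   [¬□-rule on 2: fresh world w2, w1Rw2]
4. r, w2   [∧-rule on 3]
5. s, w2   [∧-rule on 3]
Accessibility: w0Rw0, w0Rw1, w1Rw0, w1Rw1, w1Rw2, w2Rw1, w2Rw2

Yes, satisfiable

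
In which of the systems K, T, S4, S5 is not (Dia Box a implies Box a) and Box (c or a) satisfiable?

S4-tableau for the formula:
1. not (Dia Box a implies Box a) and Box (c or a), 0
2. not (Dia Box a implies Box a), 0
3. Box (c or a), 0
4. Dia Box a, 0
5. not Box a, 0
6. c or a, 0
7. a, 0
8. Box a, 1
9. c or a, 1
10. a, 1
11. not a, 2
12. c or a, 2
13. c, 2
Accessibility: 0R0, 0R1, 0R2, 1R1, 2R2
Complete open branch: satisfiable in S4, hence also in K, T (this S4-model is also a K-model and a T-model).
S5-tableau for the formula:
1. not (Dia Box a implies Box a) and Box (c or a), 0
2. not (Dia Box a implies Box a), 0
3. Box (c or a), 0
4. Dia Box a, 0
5. not Box a, 0
6. c or a, 0
7. c, 0
8. Box a, 1
9. c or a, 1
10. a, 0
11. a, 1
12. not a, 2
13. c or a, 2
14. a, 2
Accessibility: 0R0, 0R1, 0R2, 1R0, 1R1, 1R2, 2R0, 2R1, 2R2
Branch closes: a and not a both at 2.
Every branch closes (one shown): unsatisfiable in S5.

K, T, S4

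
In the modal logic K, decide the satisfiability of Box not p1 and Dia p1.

1. Box not p1 and Dia p1, w0
2. Box not p1, w0   [and-rule on 1]
3. Dia p1, w0   [and-rule on 1]
4. p1, w1   [Dia-rule on 3: fresh world w1, w0Rw1]
5. not p1, w1   [Box-rule on 2 via w0Rw1]
Accessibility: w0Rw1
Branch closes: p1 and not p1 both at w1.
(One branch shown.) All branches close.

Unsatisfiable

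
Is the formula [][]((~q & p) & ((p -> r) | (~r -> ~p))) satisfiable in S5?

Yes, satisfiable

1. [][]((~q & p) & ((p -> r) | (~r -> ~p))), u
2. []((~q & p) & ((p -> r) | (~r -> ~p))), u   [[]-rule on 1 via uRu]
3. (~q & p) & ((p -> r) | (~r -> ~p)), u   [[]-rule on 2 via uRu]
4. ~q & p, u   [&-rule on 3]
5. (p -> r) | (~r -> ~p), u   [&-rule on 3]
6. ~q, u   [&-rule on 4]
7. p, u   [&-rule on 4]
8. ~r -> ~p, u   [|-rule on 5 (branches; this branch)]
9. r, u   [->-rule on 8 (branches; this branch)]
Accessibility: uRu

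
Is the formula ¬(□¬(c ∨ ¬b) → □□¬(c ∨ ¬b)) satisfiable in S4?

1. ¬(□¬(c ∨ ¬b) → □□¬(c ∨ ¬b)), u
2. □¬(c ∨ ¬b), u
3. ¬□□¬(c ∨ ¬b), u
4. ¬(c ∨ ¬b), u
5. ¬c, u
6. b, u
7. ¬□¬(c ∨ ¬b), v
8. ¬(c ∨ ¬b), v
9. ¬c, v
10. b, v
11. c ∨ ¬b, w
12. ¬(c ∨ ¬b), w
13. ¬c, w
14. b, w
15. ¬b, w
Accessibility: uRu, uRv, uRw, vRv, vRw, wRw
Branch closes: b and ¬b both at w.
Every branch closes; the branch above is one of them.

No, unsatisfiable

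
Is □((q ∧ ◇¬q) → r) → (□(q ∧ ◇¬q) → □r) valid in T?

Valid

Tableau for the negation ¬(□((q ∧ ◇¬q) → r) → (□(q ∧ ◇¬q) → □r)):
1. ¬(□((q ∧ ◇¬q) → r) → (□(q ∧ ◇¬q) → □r)), 0
2. □((q ∧ ◇¬q) → r), 0
3. ¬(□(q ∧ ◇¬q) → □r), 0
4. □(q ∧ ◇¬q), 0
5. ¬□r, 0
6. (q ∧ ◇¬q) → r, 0
7. q ∧ ◇¬q, 0
8. q, 0
9. ◇¬q, 0
10. ¬(q ∧ ◇¬q), 0
11. ¬◇¬q, 0
12. ¬r, 1
13. (q ∧ ◇¬q) → r, 1
14. q ∧ ◇¬q, 1
15. q, 1
16. ◇¬q, 1
17. ¬(q ∧ ◇¬q), 1
18. ¬◇¬q, 1
19. ¬q, 2
20. (q ∧ ◇¬q) → r, 2
21. q ∧ ◇¬q, 2
22. q, 2
23. ◇¬q, 2
Accessibility: 0R0, 0R1, 0R2, 1R1, 2R2
Branch closes: q and ¬q both at 2.
All branches of the negation close; one closing branch shown above.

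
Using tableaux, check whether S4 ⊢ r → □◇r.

Invalid (countermodel exists)

Tableau for the negation ¬(r → □◇r):
1. ¬(r → □◇r), w0
2. r, w0
3. ¬□◇r, w0
4. ¬◇r, w1
5. ¬r, w1
Accessibility: w0Rw0, w0Rw1, w1Rw1
The negation has an open branch (countermodel exists).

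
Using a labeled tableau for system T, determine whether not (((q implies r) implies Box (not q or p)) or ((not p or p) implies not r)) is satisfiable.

1. not (((q implies r) implies Box (not q or p)) or ((not p or p) implies not r)), u
2. not ((q implies r) implies Box (not q or p)), u   [neg-or-rule on 1]
3. not ((not p or p) implies not r), u   [neg-or-rule on 1]
4. q implies r, u   [neg-implies-rule on 2]
5. not Box (not q or p), u   [neg-implies-rule on 2]
6. not p or p, u   [neg-implies-rule on 3]
7. r, u   [neg-implies-rule on 3]
8. p, u   [or-rule on 6 (branches; this branch)]
9. not (not q or p), v   [neg-Box-rule on 5: fresh world v, uRv]
10. q, v   [neg-or-rule on 9]
11. not p, v   [neg-or-rule on 9]
Accessibility: uRu, uRv, vRv

Yes, satisfiable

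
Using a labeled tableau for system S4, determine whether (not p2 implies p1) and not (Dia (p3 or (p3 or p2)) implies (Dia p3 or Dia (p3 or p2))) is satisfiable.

1. (not p2 implies p1) and not (Dia (p3 or (p3 or p2)) implies (Dia p3 or Dia (p3 or p2))), u
2. not p2 implies p1, u   [and-rule on 1]
3. not (Dia (p3 or (p3 or p2)) implies (Dia p3 or Dia (p3 or p2))), u   [and-rule on 1]
4. Dia (p3 or (p3 or p2)), u   [neg-implies-rule on 3]
5. not (Dia p3 or Dia (p3 or p2)), u   [neg-implies-rule on 3]
6. not Dia p3, u   [neg-or-rule on 5]
7. not Dia (p3 or p2), u   [neg-or-rule on 5]
8. not p3, u   [neg-Dia-rule on 6 via uRu]
9. not (p3 or p2), u   [neg-Dia-rule on 7 via uRu]
10. not p2, u   [neg-or-rule on 9]
11. p1, u   [implies-rule on 2 (branches; this branch)]
12. p3 or (p3 or p2), v   [Dia-rule on 4: fresh world v, uRv]
13. not p3, v   [neg-Dia-rule on 6 via uRv]
14. not (p3 or p2), v   [neg-Dia-rule on 7 via uRv]
15. not p2, v   [neg-or-rule on 14]
16. p3 or p2, v   [or-rule on 12 (branches; this branch)]
17. p2, v   [or-rule on 16 (branches; this branch)]
Accessibility: uRu, uRv, vRv
Branch closes: p2 and not p2 both at v.
All branches of the tableau close; one closing branch shown above.

No, unsatisfiable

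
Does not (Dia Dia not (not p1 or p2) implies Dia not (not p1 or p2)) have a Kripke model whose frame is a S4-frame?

Unsatisfiable

1. not (Dia Dia not (not p1 or p2) implies Dia not (not p1 or p2)), 0
2. Dia Dia not (not p1 or p2), 0   [neg-implies-rule on 1]
3. not Dia not (not p1 or p2), 0   [neg-implies-rule on 1]
4. not p1 or p2, 0   [neg-Dia-rule on 3 via 0R0]
5. p2, 0   [or-rule on 4 (branches; this branch)]
6. Dia not (not p1 or p2), 1   [Dia-rule on 2: fresh world 1, 0R1]
7. not p1 or p2, 1   [neg-Dia-rule on 3 via 0R1]
8. p2, 1   [or-rule on 7 (branches; this branch)]
9. not (not p1 or p2), 2   [Dia-rule on 6: fresh world 2, 1R2]
10. p1, 2   [neg-or-rule on 9]
11. not p2, 2   [neg-or-rule on 9]
12. not p1 or p2, 2   [neg-Dia-rule on 3 via 0R2]
13. p2, 2   [or-rule on 12 (branches; this branch)]
Accessibility: 0R0, 0R1, 0R2, 1R1, 1R2, 2R2
Branch closes: p2 and not p2 both at 2.
All branches of the tableau close; one closing branch shown above.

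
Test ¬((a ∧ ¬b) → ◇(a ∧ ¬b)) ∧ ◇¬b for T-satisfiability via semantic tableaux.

Unsatisfiable

1. ¬((a ∧ ¬b) → ◇(a ∧ ¬b)) ∧ ◇¬b, w0
2. ¬((a ∧ ¬b) → ◇(a ∧ ¬b)), w0   [∧-rule on 1]
3. ◇¬b, w0   [∧-rule on 1]
4. a ∧ ¬b, w0   [¬→-rule on 2]
5. ¬◇(a ∧ ¬b), w0   [¬→-rule on 2]
6. a, w0   [∧-rule on 4]
7. ¬b, w0   [∧-rule on 4]
8. ¬(a ∧ ¬b), w0   [¬◇-rule on 5 via w0Rw0]
9. b, w0   [¬∧-rule on 8 (branches; this branch)]
Accessibility: w0Rw0
Branch closes: b and ¬b both at w0.
(One branch shown.) All branches close.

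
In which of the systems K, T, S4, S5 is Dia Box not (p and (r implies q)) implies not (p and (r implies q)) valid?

S5

S4-tableau for the negation not (Dia Box not (p and (r implies q)) implies not (p and (r implies q))):
1. not (Dia Box not (p and (r implies q)) implies not (p and (r implies q))), u
2. Dia Box not (p and (r implies q)), u   [neg-implies-rule on 1]
3. p and (r implies q), u   [neg-implies-rule on 1]
4. p, u   [and-rule on 3]
5. r implies q, u   [and-rule on 3]
6. q, u   [implies-rule on 5 (branches; this branch)]
7. Box not (p and (r implies q)), v   [Dia-rule on 2: fresh world v, uRv]
8. not (p and (r implies q)), v   [Box-rule on 7 via vRv]
9. not (r implies q), v   [neg-and-rule on 8 (branches; this branch)]
10. r, v   [neg-implies-rule on 9]
11. not q, v   [neg-implies-rule on 9]
Accessibility: uRu, uRv, vRv
Complete open branch: countermodel on an S4-frame, so not valid in S4, nor in K, T (the same frame is also a K-frame and a T-frame).
S5-tableau for the negation not (Dia Box not (p and (r implies q)) implies not (p and (r implies q))):
1. not (Dia Box not (p and (r implies q)) implies not (p and (r implies q))), u
2. Dia Box not (p and (r implies q)), u   [neg-implies-rule on 1]
3. p and (r implies q), u   [neg-implies-rule on 1]
4. p, u   [and-rule on 3]
5. r implies q, u   [and-rule on 3]
6. q, u   [implies-rule on 5 (branches; this branch)]
7. Box not (p and (r implies q)), v   [Dia-rule on 2: fresh world v, uRv]
8. not (p and (r implies q)), u   [Box-rule on 7 via vRu]
9. not (p and (r implies q)), v   [Box-rule on 7 via vRv]
10. not (r implies q), u   [neg-and-rule on 8 (branches; this branch)]
11. r, u   [neg-implies-rule on 10]
12. not q, u   [neg-implies-rule on 10]
Accessibility: uRu, uRv, vRu, vRv
Branch closes: q and not q both at u.
Every branch closes (one shown): valid in S5.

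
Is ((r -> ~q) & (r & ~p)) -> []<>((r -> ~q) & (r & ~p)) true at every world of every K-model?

Tableau for the negation ~(((r -> ~q) & (r & ~p)) -> []<>((r -> ~q) & (r & ~p))):
1. ~(((r -> ~q) & (r & ~p)) -> []<>((r -> ~q) & (r & ~p))), w0
2. (r -> ~q) & (r & ~p), w0
3. ~[]<>((r -> ~q) & (r & ~p)), w0
4. r -> ~q, w0
5. r & ~p, w0
6. r, w0
7. ~p, w0
8. ~q, w0
9. ~<>((r -> ~q) & (r & ~p)), w1
Accessibility: w0Rw1
The negation has an open branch (countermodel exists).

No, not valid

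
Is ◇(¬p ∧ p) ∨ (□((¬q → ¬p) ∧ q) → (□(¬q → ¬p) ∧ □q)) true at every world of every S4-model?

Tableau for the negation ¬(◇(¬p ∧ p) ∨ (□((¬q → ¬p) ∧ q) → (□(¬q → ¬p) ∧ □q))):
1. ¬(◇(¬p ∧ p) ∨ (□((¬q → ¬p) ∧ q) → (□(¬q → ¬p) ∧ □q))), 0
2. ¬◇(¬p ∧ p), 0
3. ¬(□((¬q → ¬p) ∧ q) → (□(¬q → ¬p) ∧ □q)), 0
4. □((¬q → ¬p) ∧ q), 0
5. ¬(□(¬q → ¬p) ∧ □q), 0
6. ¬(¬p ∧ p), 0
7. (¬q → ¬p) ∧ q, 0
8. ¬q → ¬p, 0
9. q, 0
10. ¬□(¬q → ¬p), 0
11. ¬p, 0
12. ¬(¬q → ¬p), 1
13. ¬q, 1
14. p, 1
15. ¬(¬p ∧ p), 1
16. (¬q → ¬p) ∧ q, 1
17. ¬q → ¬p, 1
18. q, 1
Accessibility: 0R0, 0R1, 1R1
Branch closes: q and ¬q both at 1.
All branches of the negation close; one closing branch shown above.

Valid in S4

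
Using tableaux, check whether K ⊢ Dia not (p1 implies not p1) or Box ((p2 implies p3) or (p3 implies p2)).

Tableau for the negation not (Dia not (p1 implies not p1) or Box ((p2 implies p3) or (p3 implies p2))):
1. not (Dia not (p1 implies not p1) or Box ((p2 implies p3) or (p3 implies p2))), u
2. not Dia not (p1 implies not p1), u   [neg-or-rule on 1]
3. not Box ((p2 implies p3) or (p3 implies p2)), u   [neg-or-rule on 1]
4. not ((p2 implies p3) or (p3 implies p2)), v   [neg-Box-rule on 3: fresh world v, uRv]
5. not (p2 implies p3), v   [neg-or-rule on 4]
6. not (p3 implies p2), v   [neg-or-rule on 4]
7. p2, v   [neg-implies-rule on 5]
8. not p3, v   [neg-implies-rule on 5]
9. p3, v   [neg-implies-rule on 6]
10. not p2, v   [neg-implies-rule on 6]
Accessibility: uRv
Branch closes: p3 and not p3 both at v.
All branches of the negation close; one closing branch shown above.

Valid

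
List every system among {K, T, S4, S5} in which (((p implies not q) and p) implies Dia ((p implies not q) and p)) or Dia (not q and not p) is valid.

T, S4, S5

T-tableau for the negation not ((((p implies not q) and p) implies Dia ((p implies not q) and p)) or Dia (not q and not p)):
1. not ((((p implies not q) and p) implies Dia ((p implies not q) and p)) or Dia (not q and not p)), u
2. not (((p implies not q) and p) implies Dia ((p implies not q) and p)), u
3. not Dia (not q and not p), u
4. (p implies not q) and p, u
5. not Dia ((p implies not q) and p), u
6. p implies not q, u
7. p, u
8. not (not q and not p), u
9. not ((p implies not q) and p), u
10. not q, u
11. not (p implies not q), u
12. q, u
Accessibility: uRu
Branch closes: q and not q both at u.
Every branch closes (one shown): valid in T, hence also in S4, S5 (every theorem of T is a theorem of S4 and S5).
K-tableau for the negation not ((((p implies not q) and p) implies Dia ((p implies not q) and p)) or Dia (not q and not p)):
1. not ((((p implies not q) and p) implies Dia ((p implies not q) and p)) or Dia (not q and not p)), u
2. not (((p implies not q) and p) implies Dia ((p implies not q) and p)), u
3. not Dia (not q and not p), u
4. (p implies not q) and p, u
5. not Dia ((p implies not q) and p), u
6. p implies not q, u
7. p, u
8. not q, u
Complete open branch: countermodel on a K-frame, so not valid in K.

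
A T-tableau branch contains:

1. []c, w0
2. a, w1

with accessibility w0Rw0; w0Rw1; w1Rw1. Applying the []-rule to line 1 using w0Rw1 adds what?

c, w1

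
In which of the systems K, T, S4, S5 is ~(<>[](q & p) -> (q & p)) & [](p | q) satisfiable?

S4-tableau for the formula:
1. ~(<>[](q & p) -> (q & p)) & [](p | q), 0
2. ~(<>[](q & p) -> (q & p)), 0   [&-rule on 1]
3. [](p | q), 0   [&-rule on 1]
4. <>[](q & p), 0   [~->-rule on 2]
5. ~(q & p), 0   [~->-rule on 2]
6. p | q, 0   [[]-rule on 3 via 0R0]
7. ~p, 0   [~&-rule on 5 (branches; this branch)]
8. q, 0   [|-rule on 6 (branches; this branch)]
9. [](q & p), 1   [<>-rule on 4: fresh world 1, 0R1]
10. p | q, 1   [[]-rule on 3 via 0R1]
11. q & p, 1   [[]-rule on 9 via 1R1]
12. q, 1   [&-rule on 11]
13. p, 1   [&-rule on 11]
Accessibility: 0R0, 0R1, 1R1
Complete open branch: satisfiable in S4, hence also in K, T (this S4-model is also a K-model and a T-model).
S5-tableau for the formula:
1. ~(<>[](q & p) -> (q & p)) & [](p | q), 0
2. ~(<>[](q & p) -> (q & p)), 0   [&-rule on 1]
3. [](p | q), 0   [&-rule on 1]
4. <>[](q & p), 0   [~->-rule on 2]
5. ~(q & p), 0   [~->-rule on 2]
6. p | q, 0   [[]-rule on 3 via 0R0]
7. ~p, 0   [~&-rule on 5 (branches; this branch)]
8. q, 0   [|-rule on 6 (branches; this branch)]
9. [](q & p), 1   [<>-rule on 4: fresh world 1, 0R1]
10. p | q, 1   [[]-rule on 3 via 0R1]
11. q & p, 0   [[]-rule on 9 via 1R0]
12. p, 0   [&-rule on 11]
Accessibility: 0R0, 0R1, 1R0, 1R1
Branch closes: p and ~p both at 0.
Every branch closes (one shown): unsatisfiable in S5.

K, T, S4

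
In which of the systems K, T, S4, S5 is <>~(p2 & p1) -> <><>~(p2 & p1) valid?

T-tableau for the negation ~(<>~(p2 & p1) -> <><>~(p2 & p1)):
1. ~(<>~(p2 & p1) -> <><>~(p2 & p1)), u
2. <>~(p2 & p1), u
3. ~<><>~(p2 & p1), u
4. ~<>~(p2 & p1), u
5. p2 & p1, u
6. p2, u
7. p1, u
8. ~(p2 & p1), v
9. ~<>~(p2 & p1), v
10. p2 & p1, v
11. p2, v
12. p1, v
13. ~p1, v
Accessibility: uRu, uRv, vRv
Branch closes: p1 and ~p1 both at v.
Every branch closes (one shown): valid in T, hence also in S4, S5 (every theorem of T is a theorem of S4 and S5).
K-tableau for the negation ~(<>~(p2 & p1) -> <><>~(p2 & p1)):
1. ~(<>~(p2 & p1) -> <><>~(p2 & p1)), u
2. <>~(p2 & p1), u
3. ~<><>~(p2 & p1), u
4. ~(p2 & p1), v
5. ~<>~(p2 & p1), v
6. ~p1, v
Accessibility: uRv
Complete open branch: countermodel on a K-frame, so not valid in K.

T, S4, S5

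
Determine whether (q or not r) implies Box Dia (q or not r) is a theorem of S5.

Yes, valid

Tableau for the negation not ((q or not r) implies Box Dia (q or not r)):
1. not ((q or not r) implies Box Dia (q or not r)), w0
2. q or not r, w0   [neg-implies-rule on 1]
3. not Box Dia (q or not r), w0   [neg-implies-rule on 1]
4. not r, w0   [or-rule on 2 (branches; this branch)]
5. not Dia (q or not r), w1   [neg-Box-rule on 3: fresh world w1, w0Rw1]
6. not (q or not r), w0   [neg-Dia-rule on 5 via w1Rw0]
7. not q, w0   [neg-or-rule on 6]
8. r, w0   [neg-or-rule on 6]
Accessibility: w0Rw0, w0Rw1, w1Rw0, w1Rw1
Branch closes: r and not r both at w0.
Every branch of the negation's tableau closes; the branch above is one of them.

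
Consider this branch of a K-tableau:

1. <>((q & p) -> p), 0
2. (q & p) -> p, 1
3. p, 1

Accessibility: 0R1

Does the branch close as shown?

Not closed

There is no literal clash: for every atom and world, at most one sign appears.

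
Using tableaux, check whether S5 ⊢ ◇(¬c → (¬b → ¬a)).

Tableau for the negation ¬◇(¬c → (¬b → ¬a)):
1. ¬◇(¬c → (¬b → ¬a)), u
2. ¬(¬c → (¬b → ¬a)), u
3. ¬c, u
4. ¬(¬b → ¬a), u
5. ¬b, u
6. a, u
Accessibility: uRu
The negation has an open branch (countermodel exists).

Invalid (countermodel exists)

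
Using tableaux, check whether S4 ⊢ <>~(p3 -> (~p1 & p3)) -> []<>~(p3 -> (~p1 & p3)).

Tableau for the negation ~(<>~(p3 -> (~p1 & p3)) -> []<>~(p3 -> (~p1 & p3))):
1. ~(<>~(p3 -> (~p1 & p3)) -> []<>~(p3 -> (~p1 & p3))), u
2. <>~(p3 -> (~p1 & p3)), u
3. ~[]<>~(p3 -> (~p1 & p3)), u
4. ~(p3 -> (~p1 & p3)), v
5. p3, v
6. ~(~p1 & p3), v
7. p1, v
8. ~<>~(p3 -> (~p1 & p3)), w
9. p3 -> (~p1 & p3), w
10. ~p1 & p3, w
11. ~p1, w
12. p3, w
Accessibility: uRu, uRv, uRw, vRv, wRw
The negation has an open branch (countermodel exists).

Invalid (countermodel exists)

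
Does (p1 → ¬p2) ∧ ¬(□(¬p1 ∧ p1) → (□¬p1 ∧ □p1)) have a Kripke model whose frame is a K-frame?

Unsatisfiable (every branch closes)

1. (p1 → ¬p2) ∧ ¬(□(¬p1 ∧ p1) → (□¬p1 ∧ □p1)), w0
2. p1 → ¬p2, w0   [∧-rule on 1]
3. ¬(□(¬p1 ∧ p1) → (□¬p1 ∧ □p1)), w0   [∧-rule on 1]
4. □(¬p1 ∧ p1), w0   [¬→-rule on 3]
5. ¬(□¬p1 ∧ □p1), w0   [¬→-rule on 3]
6. ¬p2, w0   [→-rule on 2 (branches; this branch)]
7. ¬□p1, w0   [¬∧-rule on 5 (branches; this branch)]
8. ¬p1, w1   [¬□-rule on 7: fresh world w1, w0Rw1]
9. ¬p1 ∧ p1, w1   [□-rule on 4 via w0Rw1]
10. p1, w1   [∧-rule on 9]
Accessibility: w0Rw1
Branch closes: p1 and ¬p1 both at w1.
Every branch closes; the branch above is one of them.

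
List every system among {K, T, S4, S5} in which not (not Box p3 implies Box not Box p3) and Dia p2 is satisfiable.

S5-tableau for the formula:
1. not (not Box p3 implies Box not Box p3) and Dia p2, 0
2. not (not Box p3 implies Box not Box p3), 0   [and-rule on 1]
3. Dia p2, 0   [and-rule on 1]
4. not Box p3, 0   [neg-implies-rule on 2]
5. not Box not Box p3, 0   [neg-implies-rule on 2]
6. p2, 1   [Dia-rule on 3: fresh world 1, 0R1]
7. not p3, 2   [neg-Box-rule on 4: fresh world 2, 0R2]
8. Box p3, 3   [neg-Box-rule on 5: fresh world 3, 0R3]
9. p3, 0   [Box-rule on 8 via 3R0]
10. p3, 1   [Box-rule on 8 via 3R1]
11. p3, 2   [Box-rule on 8 via 3R2]
Accessibility: 0R0, 0R1, 0R2, 0R3, 1R0, 1R1, 1R2, 1R3, 2R0, 2R1, 2R2, 2R3, 3R0, 3R1, 3R2, 3R3
Branch closes: p3 and not p3 both at 2.
Every branch closes (one shown): unsatisfiable in S5.
S4-tableau for the formula:
1. not (not Box p3 implies Box not Box p3) and Dia p2, 0
2. not (not Box p3 implies Box not Box p3), 0   [and-rule on 1]
3. Dia p2, 0   [and-rule on 1]
4. not Box p3, 0   [neg-implies-rule on 2]
5. not Box not Box p3, 0   [neg-implies-rule on 2]
6. p2, 1   [Dia-rule on 3: fresh world 1, 0R1]
7. not p3, 2   [neg-Box-rule on 4: fresh world 2, 0R2]
8. Box p3, 3   [neg-Box-rule on 5: fresh world 3, 0R3]
9. p3, 3   [Box-rule on 8 via 3R3]
Accessibility: 0R0, 0R1, 0R2, 0R3, 1R1, 2R2, 3R3
Complete open branch: satisfiable in S4, hence also in K, T (this S4-model is also a K-model and a T-model).

K, T, S4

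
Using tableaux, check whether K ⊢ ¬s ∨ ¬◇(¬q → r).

Tableau for the negation ¬(¬s ∨ ¬◇(¬q → r)):
1. ¬(¬s ∨ ¬◇(¬q → r)), w0
2. s, w0
3. ◇(¬q → r), w0
4. ¬q → r, w1
5. r, w1
Accessibility: w0Rw1
The negation has an open branch (countermodel exists).

No, not valid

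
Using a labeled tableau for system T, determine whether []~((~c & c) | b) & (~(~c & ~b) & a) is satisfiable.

Satisfiable (open branch found)

1. []~((~c & c) | b) & (~(~c & ~b) & a), w0
2. []~((~c & c) | b), w0
3. ~(~c & ~b) & a, w0
4. ~(~c & ~b), w0
5. a, w0
6. ~((~c & c) | b), w0
7. ~(~c & c), w0
8. ~b, w0
9. c, w0
Accessibility: w0Rw0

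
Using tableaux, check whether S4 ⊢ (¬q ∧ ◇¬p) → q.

Tableau for the negation ¬((¬q ∧ ◇¬p) → q):
1. ¬((¬q ∧ ◇¬p) → q), w0
2. ¬q ∧ ◇¬p, w0
3. ¬q, w0
4. ◇¬p, w0
5. ¬p, w1
Accessibility: w0Rw0, w0Rw1, w1Rw1
The negation has an open branch (countermodel exists).

Invalid (countermodel exists)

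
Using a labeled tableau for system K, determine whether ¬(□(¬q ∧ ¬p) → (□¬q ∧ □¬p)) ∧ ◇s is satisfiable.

Unsatisfiable

1. ¬(□(¬q ∧ ¬p) → (□¬q ∧ □¬p)) ∧ ◇s, w0
2. ¬(□(¬q ∧ ¬p) → (□¬q ∧ □¬p)), w0   [∧-rule on 1]
3. ◇s, w0   [∧-rule on 1]
4. □(¬q ∧ ¬p), w0   [¬→-rule on 2]
5. ¬(□¬q ∧ □¬p), w0   [¬→-rule on 2]
6. ¬□¬p, w0   [¬∧-rule on 5 (branches; this branch)]
7. s, w1   [◇-rule on 3: fresh world w1, w0Rw1]
8. ¬q ∧ ¬p, w1   [□-rule on 4 via w0Rw1]
9. ¬q, w1   [∧-rule on 8]
10. ¬p, w1   [∧-rule on 8]
11. p, w2   [¬□-rule on 6: fresh world w2, w0Rw2]
12. ¬q ∧ ¬p, w2   [□-rule on 4 via w0Rw2]
13. ¬q, w2   [∧-rule on 12]
14. ¬p, w2   [∧-rule on 12]
Accessibility: w0Rw1, w0Rw2
Branch closes: p and ¬p both at w2.
All branches of the tableau close; one closing branch shown above.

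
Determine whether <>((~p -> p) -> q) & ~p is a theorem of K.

Tableau for the negation ~(<>((~p -> p) -> q) & ~p):
1. ~(<>((~p -> p) -> q) & ~p), w0
2. p, w0
The negation has an open branch (countermodel exists).

No, not valid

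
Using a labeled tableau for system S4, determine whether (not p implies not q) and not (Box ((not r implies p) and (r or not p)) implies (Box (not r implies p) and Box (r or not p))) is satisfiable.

1. (not p implies not q) and not (Box ((not r implies p) and (r or not p)) implies (Box (not r implies p) and Box (r or not p))), w0
2. not p implies not q, w0
3. not (Box ((not r implies p) and (r or not p)) implies (Box (not r implies p) and Box (r or not p))), w0
4. Box ((not r implies p) and (r or not p)), w0
5. not (Box (not r implies p) and Box (r or not p)), w0
6. (not r implies p) and (r or not p), w0
7. not r implies p, w0
8. r or not p, w0
9. not q, w0
10. not Box (r or not p), w0
11. p, w0
12. r, w0
13. not (r or not p), w1
14. not r, w1
15. p, w1
16. (not r implies p) and (r or not p), w1
17. not r implies p, w1
18. r or not p, w1
19. not p, w1
Accessibility: w0Rw0, w0Rw1, w1Rw1
Branch closes: p and not p both at w1.
All branches of the tableau close; one closing branch shown above.

No, unsatisfiable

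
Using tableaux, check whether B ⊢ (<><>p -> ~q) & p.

No, not valid

Tableau for the negation ~((<><>p -> ~q) & p):
1. ~((<><>p -> ~q) & p), u
2. ~p, u
Accessibility: uRu
The negation has an open branch (countermodel exists).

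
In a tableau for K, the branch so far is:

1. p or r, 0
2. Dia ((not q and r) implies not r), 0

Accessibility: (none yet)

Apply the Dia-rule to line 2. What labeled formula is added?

a fresh world 1 with 0R1, and (not q and r) implies not r at 1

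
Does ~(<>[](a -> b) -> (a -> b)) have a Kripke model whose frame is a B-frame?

No, unsatisfiable

1. ~(<>[](a -> b) -> (a -> b)), w0
2. <>[](a -> b), w0
3. ~(a -> b), w0
4. a, w0
5. ~b, w0
6. [](a -> b), w1
7. a -> b, w0
8. a -> b, w1
9. b, w0
Accessibility: w0Rw0, w0Rw1, w1Rw0, w1Rw1
Branch closes: b and ~b both at w0.
All branches of the tableau close; one closing branch shown above.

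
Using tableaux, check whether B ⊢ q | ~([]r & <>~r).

Valid

Tableau for the negation ~(q | ~([]r & <>~r)):
1. ~(q | ~([]r & <>~r)), u
2. ~q, u   [~|-rule on 1]
3. []r & <>~r, u   [~|-rule on 1]
4. []r, u   [&-rule on 3]
5. <>~r, u   [&-rule on 3]
6. r, u   [[]-rule on 4 via uRu]
7. ~r, v   [<>-rule on 5: fresh world v, uRv]
8. r, v   [[]-rule on 4 via uRv]
Accessibility: uRu, uRv, vRu, vRv
Branch closes: r and ~r both at v.
Every branch of the negation's tableau closes; the branch above is one of them.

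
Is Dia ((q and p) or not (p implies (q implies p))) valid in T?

No, not valid

Tableau for the negation not Dia ((q and p) or not (p implies (q implies p))):
1. not Dia ((q and p) or not (p implies (q implies p))), w0
2. not ((q and p) or not (p implies (q implies p))), w0   [neg-Dia-rule on 1 via w0Rw0]
3. not (q and p), w0   [neg-or-rule on 2]
4. p implies (q implies p), w0   [neg-or-rule on 2]
5. not p, w0   [neg-and-rule on 3 (branches; this branch)]
6. q implies p, w0   [implies-rule on 4 (branches; this branch)]
7. not q, w0   [implies-rule on 6 (branches; this branch)]
Accessibility: w0Rw0
The negation has an open branch (countermodel exists).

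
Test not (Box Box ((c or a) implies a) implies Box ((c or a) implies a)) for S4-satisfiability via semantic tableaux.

1. not (Box Box ((c or a) implies a) implies Box ((c or a) implies a)), 0
2. Box Box ((c or a) implies a), 0
3. not Box ((c or a) implies a), 0
4. Box ((c or a) implies a), 0
5. (c or a) implies a, 0
6. not (c or a), 0
7. not c, 0
8. not a, 0
9. not ((c or a) implies a), 1
10. c or a, 1
11. not a, 1
12. Box ((c or a) implies a), 1
13. (c or a) implies a, 1
14. c, 1
15. not (c or a), 1
16. not c, 1
Accessibility: 0R0, 0R1, 1R1
Branch closes: c and not c both at 1.
All branches of the tableau close; one closing branch shown above.

No, unsatisfiable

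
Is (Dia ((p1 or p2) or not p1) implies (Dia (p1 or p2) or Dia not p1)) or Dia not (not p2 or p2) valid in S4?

Tableau for the negation not ((Dia ((p1 or p2) or not p1) implies (Dia (p1 or p2) or Dia not p1)) or Dia not (not p2 or p2)):
1. not ((Dia ((p1 or p2) or not p1) implies (Dia (p1 or p2) or Dia not p1)) or Dia not (not p2 or p2)), 0
2. not (Dia ((p1 or p2) or not p1) implies (Dia (p1 or p2) or Dia not p1)), 0
3. not Dia not (not p2 or p2), 0
4. Dia ((p1 or p2) or not p1), 0
5. not (Dia (p1 or p2) or Dia not p1), 0
6. not Dia (p1 or p2), 0
7. not Dia not p1, 0
8. not p2 or p2, 0
9. not (p1 or p2), 0
10. not p1, 0
11. not p2, 0
12. p1, 0
Accessibility: 0R0
Branch closes: p1 and not p1 both at 0.
All branches of the negation close; one closing branch shown above.

Valid in S4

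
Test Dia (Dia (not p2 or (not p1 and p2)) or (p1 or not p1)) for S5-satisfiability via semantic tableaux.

1. Dia (Dia (not p2 or (not p1 and p2)) or (p1 or not p1)), w0
2. Dia (not p2 or (not p1 and p2)) or (p1 or not p1), w1   [Dia-rule on 1: fresh world w1, w0Rw1]
3. p1 or not p1, w1   [or-rule on 2 (branches; this branch)]
4. not p1, w1   [or-rule on 3 (branches; this branch)]
Accessibility: w0Rw0, w0Rw1, w1Rw0, w1Rw1

Satisfiable (open branch found)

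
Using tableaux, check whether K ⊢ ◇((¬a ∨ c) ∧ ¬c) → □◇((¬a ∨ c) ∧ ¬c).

Tableau for the negation ¬(◇((¬a ∨ c) ∧ ¬c) → □◇((¬a ∨ c) ∧ ¬c)):
1. ¬(◇((¬a ∨ c) ∧ ¬c) → □◇((¬a ∨ c) ∧ ¬c)), 0
2. ◇((¬a ∨ c) ∧ ¬c), 0   [¬→-rule on 1]
3. ¬□◇((¬a ∨ c) ∧ ¬c), 0   [¬→-rule on 1]
4. (¬a ∨ c) ∧ ¬c, 1   [◇-rule on 2: fresh world 1, 0R1]
5. ¬a ∨ c, 1   [∧-rule on 4]
6. ¬c, 1   [∧-rule on 4]
7. ¬a, 1   [∨-rule on 5 (branches; this branch)]
8. ¬◇((¬a ∨ c) ∧ ¬c), 2   [¬□-rule on 3: fresh world 2, 0R2]
Accessibility: 0R1, 0R2
The negation has an open branch (countermodel exists).

No, not valid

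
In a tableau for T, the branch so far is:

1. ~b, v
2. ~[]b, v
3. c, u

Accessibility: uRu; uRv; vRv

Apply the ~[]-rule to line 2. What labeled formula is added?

a fresh world w with vRw, and ~b at w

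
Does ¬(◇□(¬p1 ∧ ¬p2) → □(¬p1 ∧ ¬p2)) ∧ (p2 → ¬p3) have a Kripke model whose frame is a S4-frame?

Yes, satisfiable

1. ¬(◇□(¬p1 ∧ ¬p2) → □(¬p1 ∧ ¬p2)) ∧ (p2 → ¬p3), 0
2. ¬(◇□(¬p1 ∧ ¬p2) → □(¬p1 ∧ ¬p2)), 0
3. p2 → ¬p3, 0
4. ◇□(¬p1 ∧ ¬p2), 0
5. ¬□(¬p1 ∧ ¬p2), 0
6. ¬p3, 0
7. □(¬p1 ∧ ¬p2), 1
8. ¬p1 ∧ ¬p2, 1
9. ¬p1, 1
10. ¬p2, 1
11. ¬(¬p1 ∧ ¬p2), 2
12. p2, 2
Accessibility: 0R0, 0R1, 0R2, 1R1, 2R2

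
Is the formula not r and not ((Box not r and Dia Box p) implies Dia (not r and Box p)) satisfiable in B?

Unsatisfiable

1. not r and not ((Box not r and Dia Box p) implies Dia (not r and Box p)), w0
2. not r, w0   [and-rule on 1]
3. not ((Box not r and Dia Box p) implies Dia (not r and Box p)), w0   [and-rule on 1]
4. Box not r and Dia Box p, w0   [neg-implies-rule on 3]
5. not Dia (not r and Box p), w0   [neg-implies-rule on 3]
6. Box not r, w0   [and-rule on 4]
7. Dia Box p, w0   [and-rule on 4]
8. not (not r and Box p), w0   [neg-Dia-rule on 5 via w0Rw0]
9. not Box p, w0   [neg-and-rule on 8 (branches; this branch)]
10. Box p, w1   [Dia-rule on 7: fresh world w1, w0Rw1]
11. not (not r and Box p), w1   [neg-Dia-rule on 5 via w0Rw1]
12. not r, w1   [Box-rule on 6 via w0Rw1]
13. p, w0   [Box-rule on 10 via w1Rw0]
14. p, w1   [Box-rule on 10 via w1Rw1]
15. not Box p, w1   [neg-and-rule on 11 (branches; this branch)]
16. not p, w2   [neg-Box-rule on 9: fresh world w2, w0Rw2]
17. not (not r and Box p), w2   [neg-Dia-rule on 5 via w0Rw2]
18. not r, w2   [Box-rule on 6 via w0Rw2]
19. not Box p, w2   [neg-and-rule on 17 (branches; this branch)]
20. not p, w3   [neg-Box-rule on 15: fresh world w3, w1Rw3]
21. p, w3   [Box-rule on 10 via w1Rw3]
Accessibility: w0Rw0, w0Rw1, w0Rw2, w1Rw0, w1Rw1, w1Rw3, w2Rw0, w2Rw2, w3Rw1, w3Rw3
Branch closes: p and not p both at w3.
(One branch shown.) All branches close.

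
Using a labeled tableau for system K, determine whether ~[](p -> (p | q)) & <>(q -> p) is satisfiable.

Unsatisfiable (every branch closes)

1. ~[](p -> (p | q)) & <>(q -> p), u
2. ~[](p -> (p | q)), u   [&-rule on 1]
3. <>(q -> p), u   [&-rule on 1]
4. ~(p -> (p | q)), v   [~[]-rule on 2: fresh world v, uRv]
5. p, v   [~->-rule on 4]
6. ~(p | q), v   [~->-rule on 4]
7. ~p, v   [~|-rule on 6]
8. ~q, v   [~|-rule on 6]
Accessibility: uRv
Branch closes: p and ~p both at v.
(One branch shown.) All branches close.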